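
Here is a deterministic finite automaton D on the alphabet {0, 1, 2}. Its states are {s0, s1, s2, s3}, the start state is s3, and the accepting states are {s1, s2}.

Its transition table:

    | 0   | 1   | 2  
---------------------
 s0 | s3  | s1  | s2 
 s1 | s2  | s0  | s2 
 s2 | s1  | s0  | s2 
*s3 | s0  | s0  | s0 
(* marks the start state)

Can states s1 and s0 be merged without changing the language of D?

Every state is reachable, so we keep all 4.
Start with accepting vs non-accepting: {s1,s2} | {s0,s3}.
Refine {s0,s3} on symbol 1: members go to different blocks, giving {s0} and {s3}.
The partition is now stable with 3 blocks: {s1,s2} | {s0} | {s3}.
s1 and s0 end up in different blocks, so they are distinguishable. For instance, the string 'ε' is accepted from only s1.

No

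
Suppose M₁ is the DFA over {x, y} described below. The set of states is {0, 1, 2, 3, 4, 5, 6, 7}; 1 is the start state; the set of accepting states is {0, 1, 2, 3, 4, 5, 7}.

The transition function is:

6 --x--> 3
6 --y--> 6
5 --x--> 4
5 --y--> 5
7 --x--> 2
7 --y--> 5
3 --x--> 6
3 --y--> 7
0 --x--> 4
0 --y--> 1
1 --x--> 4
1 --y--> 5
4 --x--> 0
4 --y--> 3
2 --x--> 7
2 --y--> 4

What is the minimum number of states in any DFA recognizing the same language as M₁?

6

All states are reachable from the start state.
Initial partition by acceptance: {0,1,2,3,4,5,7} | {6}.
Refine {0,1,2,3,4,5,7} on symbol x: members go to different blocks, giving {0,1,2,4,5,7} and {3}.
On input y, block {0,1,2,4,5,7} splits into {0,1,2,5,7} and {4}.
Split {0,1,2,5,7} by δ(·,x) → {0,1,5} and {2,7}.
Refine {2,7} on symbol y: members go to different blocks, giving {2} and {7}.
No further refinement is possible. Final partition (6 blocks): {0,1,5} | {6} | {3} | {4} | {2} | {7}.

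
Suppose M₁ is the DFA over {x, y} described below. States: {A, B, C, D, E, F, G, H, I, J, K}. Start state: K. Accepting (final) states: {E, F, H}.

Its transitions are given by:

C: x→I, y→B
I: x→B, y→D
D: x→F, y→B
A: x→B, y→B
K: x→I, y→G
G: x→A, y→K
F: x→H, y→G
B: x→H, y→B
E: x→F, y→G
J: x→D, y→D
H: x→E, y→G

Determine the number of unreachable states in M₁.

2

Starting at K and following transitions, the reachable set is {A, B, D, E, F, G, H, I, K}. That leaves C, J unreachable — 2 in total.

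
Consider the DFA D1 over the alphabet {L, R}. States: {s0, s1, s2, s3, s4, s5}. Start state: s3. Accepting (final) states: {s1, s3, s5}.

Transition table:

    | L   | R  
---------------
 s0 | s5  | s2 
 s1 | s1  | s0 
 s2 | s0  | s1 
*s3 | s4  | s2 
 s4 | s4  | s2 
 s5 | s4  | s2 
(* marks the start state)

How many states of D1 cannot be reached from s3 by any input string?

Exploring from s3, all states are eventually visited, so none are unreachable.

0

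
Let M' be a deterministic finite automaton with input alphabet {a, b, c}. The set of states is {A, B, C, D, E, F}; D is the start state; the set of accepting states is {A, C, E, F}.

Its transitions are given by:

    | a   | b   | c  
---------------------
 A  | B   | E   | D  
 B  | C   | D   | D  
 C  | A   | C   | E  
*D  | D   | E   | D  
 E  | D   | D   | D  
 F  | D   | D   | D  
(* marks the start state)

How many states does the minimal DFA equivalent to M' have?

Reachable states from the start: {D,E}. Unreachable: {A,B,C,F} — drop them.
Start with accepting vs non-accepting: {E} | {D}.
No further refinement is possible. Final partition (2 blocks): {E} | {D}.

2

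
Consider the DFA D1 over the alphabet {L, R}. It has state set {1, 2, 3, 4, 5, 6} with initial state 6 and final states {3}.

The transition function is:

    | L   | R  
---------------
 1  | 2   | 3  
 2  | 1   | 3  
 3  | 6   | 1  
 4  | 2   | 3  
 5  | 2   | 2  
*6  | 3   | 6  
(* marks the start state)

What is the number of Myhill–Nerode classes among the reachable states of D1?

3

First remove the unreachable states {4,5}; 4 states remain.
Start with accepting vs non-accepting: {3} | {1,2,6}.
On input L, block {1,2,6} splits into {1,2} and {6}.
The partition is now stable with 3 blocks: {3} | {1,2} | {6}.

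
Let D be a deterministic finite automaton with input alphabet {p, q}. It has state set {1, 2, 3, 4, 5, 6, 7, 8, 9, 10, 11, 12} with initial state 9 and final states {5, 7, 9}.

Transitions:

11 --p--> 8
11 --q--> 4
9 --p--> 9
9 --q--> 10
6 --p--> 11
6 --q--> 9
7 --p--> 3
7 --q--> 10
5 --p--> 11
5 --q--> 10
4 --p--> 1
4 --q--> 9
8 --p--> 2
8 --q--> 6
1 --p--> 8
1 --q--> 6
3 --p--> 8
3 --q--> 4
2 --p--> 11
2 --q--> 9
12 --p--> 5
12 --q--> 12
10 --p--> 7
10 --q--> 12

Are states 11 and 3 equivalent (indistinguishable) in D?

P0 = {5,7,9} | {1,2,3,4,6,8,10,11,12}.
Split {5,7,9} by δ(·,p) → {5,7} and {9}.
Refine {1,2,3,4,6,8,10,11,12} on symbol p: members go to different blocks, giving {1,2,3,4,6,8,11} and {10,12}.
Refine {1,2,3,4,6,8,11} on symbol q: members go to different blocks, giving {1,3,8,11} and {2,4,6}.
On input p, block {1,3,8,11} splits into {1,3,11} and {8}.
No further refinement is possible. Final partition (6 blocks): {5,7} | {1,3,11} | {9} | {10,12} | {2,4,6} | {8}.
11 and 3 lie in the same block of the stable partition, so they are equivalent — no string distinguishes them.

Yes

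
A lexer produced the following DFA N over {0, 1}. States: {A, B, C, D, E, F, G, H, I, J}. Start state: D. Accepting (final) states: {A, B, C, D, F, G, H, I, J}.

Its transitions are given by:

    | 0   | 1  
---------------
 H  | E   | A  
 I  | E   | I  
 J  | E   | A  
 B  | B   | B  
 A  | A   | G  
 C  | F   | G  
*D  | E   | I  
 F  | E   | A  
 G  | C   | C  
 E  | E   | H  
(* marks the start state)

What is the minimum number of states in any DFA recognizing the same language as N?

6

First remove the unreachable states {B,J}; 8 states remain.
Start with accepting vs non-accepting: {A,C,D,F,G,H,I} | {E}.
On input 0, block {A,C,D,F,G,H,I} splits into {D,F,H,I} and {A,C,G}.
Split {D,F,H,I} by δ(·,1) → {D,I} and {F,H}.
On input 0, block {A,C,G} splits into {A,G} and {C}.
Split {A,G} by δ(·,0) → {A} and {G}.
Stable partition: {D,I} | {E} | {A} | {F,H} | {C} | {G} — 6 equivalence classes.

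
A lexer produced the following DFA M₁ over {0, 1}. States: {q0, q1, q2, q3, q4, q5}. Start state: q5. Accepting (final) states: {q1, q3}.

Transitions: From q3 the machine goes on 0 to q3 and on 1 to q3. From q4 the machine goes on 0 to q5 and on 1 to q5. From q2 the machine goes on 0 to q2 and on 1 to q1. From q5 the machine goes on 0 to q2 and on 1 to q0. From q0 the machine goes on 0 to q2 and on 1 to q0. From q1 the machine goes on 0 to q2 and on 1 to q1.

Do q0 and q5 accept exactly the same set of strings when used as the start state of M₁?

Yes

Reachable states from the start: {q0,q1,q2,q5}. Unreachable: {q3,q4} — drop them.
P0 = {q1} | {q0,q2,q5}.
Split {q0,q2,q5} by δ(·,1) → {q0,q5} and {q2}.
Stable partition: {q1} | {q0,q5} | {q2} — 3 equivalence classes.
q0 and q5 lie in the same block of the stable partition, so they are equivalent — no string distinguishes them.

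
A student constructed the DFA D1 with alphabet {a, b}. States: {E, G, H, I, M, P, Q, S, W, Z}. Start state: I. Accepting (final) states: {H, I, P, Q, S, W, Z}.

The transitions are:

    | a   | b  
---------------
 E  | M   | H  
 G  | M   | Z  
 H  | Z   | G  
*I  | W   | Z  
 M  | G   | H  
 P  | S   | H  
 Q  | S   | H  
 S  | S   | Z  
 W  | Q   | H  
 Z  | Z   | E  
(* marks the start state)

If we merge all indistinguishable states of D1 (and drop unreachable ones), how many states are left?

Reachable states from the start: {E,G,H,I,M,Q,S,W,Z}. Unreachable: {P} — drop them.
P0 = {H,I,Q,S,W,Z} | {E,G,M}.
Split {H,I,Q,S,W,Z} by δ(·,b) → {I,Q,S,W} and {H,Z}.
The partition is now stable with 3 blocks: {I,Q,S,W} | {E,G,M} | {H,Z}.

3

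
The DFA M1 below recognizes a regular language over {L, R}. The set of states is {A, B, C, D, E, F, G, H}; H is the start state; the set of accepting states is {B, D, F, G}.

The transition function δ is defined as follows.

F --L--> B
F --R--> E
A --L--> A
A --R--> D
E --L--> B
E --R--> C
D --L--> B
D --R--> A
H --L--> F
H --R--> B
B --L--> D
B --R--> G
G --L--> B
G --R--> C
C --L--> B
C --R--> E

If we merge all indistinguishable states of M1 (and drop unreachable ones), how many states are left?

6

Initial partition by acceptance: {B,D,F,G} | {A,C,E,H}.
Refine {B,D,F,G} on symbol R: members go to different blocks, giving {D,F,G} and {B}.
Split {A,C,E,H} by δ(·,L) → {C,E} and {A} and {H}.
Refine {D,F,G} on symbol R: members go to different blocks, giving {F,G} and {D}.
The partition is now stable with 6 blocks: {F,G} | {C,E} | {B} | {A} | {H} | {D}.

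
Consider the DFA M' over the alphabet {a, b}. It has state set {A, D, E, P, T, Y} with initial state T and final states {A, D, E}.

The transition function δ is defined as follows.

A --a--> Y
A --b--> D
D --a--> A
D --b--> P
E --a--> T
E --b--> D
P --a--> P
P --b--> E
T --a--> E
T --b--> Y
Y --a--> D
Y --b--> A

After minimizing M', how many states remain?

Every state is reachable, so we keep all 6.
Initial partition by acceptance: {A,D,E} | {P,T,Y}.
Refine {A,D,E} on symbol a: members go to different blocks, giving {A,E} and {D}.
Refine {P,T,Y} on symbol a: members go to different blocks, giving {Y} and {P} and {T}.
Split {A,E} by δ(·,a) → {A} and {E}.
No further refinement is possible. Final partition (6 blocks): {A} | {Y} | {D} | {P} | {T} | {E}.

6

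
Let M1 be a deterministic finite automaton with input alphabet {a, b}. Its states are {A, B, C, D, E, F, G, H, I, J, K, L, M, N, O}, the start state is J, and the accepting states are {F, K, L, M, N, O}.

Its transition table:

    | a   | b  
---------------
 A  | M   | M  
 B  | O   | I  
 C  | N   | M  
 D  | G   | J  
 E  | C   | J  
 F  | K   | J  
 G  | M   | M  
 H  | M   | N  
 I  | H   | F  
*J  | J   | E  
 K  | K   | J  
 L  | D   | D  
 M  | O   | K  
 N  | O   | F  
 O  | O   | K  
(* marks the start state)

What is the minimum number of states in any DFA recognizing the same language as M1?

5

First remove the unreachable states {A,B,D,G,H,I,L}; 8 states remain.
Initial partition by acceptance: {F,K,M,N,O} | {C,E,J}.
Refine {F,K,M,N,O} on symbol b: members go to different blocks, giving {M,N,O} and {F,K}.
Refine {C,E,J} on symbol a: members go to different blocks, giving {E,J} and {C}.
On input a, block {E,J} splits into {E} and {J}.
Stable partition: {M,N,O} | {E} | {F,K} | {C} | {J} — 5 equivalence classes.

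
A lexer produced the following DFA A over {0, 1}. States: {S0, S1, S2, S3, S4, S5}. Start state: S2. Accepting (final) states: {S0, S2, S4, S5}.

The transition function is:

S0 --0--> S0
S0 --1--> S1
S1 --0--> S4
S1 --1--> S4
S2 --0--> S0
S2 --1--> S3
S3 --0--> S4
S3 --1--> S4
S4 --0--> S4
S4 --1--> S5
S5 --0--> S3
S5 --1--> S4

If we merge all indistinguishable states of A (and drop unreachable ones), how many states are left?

Initial partition by acceptance: {S0,S2,S4,S5} | {S1,S3}.
Refine {S0,S2,S4,S5} on symbol 0: members go to different blocks, giving {S0,S2,S4} and {S5}.
On input 1, block {S0,S2,S4} splits into {S0,S2} and {S4}.
No further refinement is possible. Final partition (4 blocks): {S0,S2} | {S1,S3} | {S5} | {S4}.

4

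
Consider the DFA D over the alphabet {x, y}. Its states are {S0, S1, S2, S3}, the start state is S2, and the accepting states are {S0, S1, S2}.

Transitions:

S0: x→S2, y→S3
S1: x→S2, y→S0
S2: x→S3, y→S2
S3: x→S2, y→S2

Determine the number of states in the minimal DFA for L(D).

2

First remove the unreachable states {S0,S1}; 2 states remain.
Initial partition by acceptance: {S2} | {S3}.
The partition is now stable with 2 blocks: {S2} | {S3}.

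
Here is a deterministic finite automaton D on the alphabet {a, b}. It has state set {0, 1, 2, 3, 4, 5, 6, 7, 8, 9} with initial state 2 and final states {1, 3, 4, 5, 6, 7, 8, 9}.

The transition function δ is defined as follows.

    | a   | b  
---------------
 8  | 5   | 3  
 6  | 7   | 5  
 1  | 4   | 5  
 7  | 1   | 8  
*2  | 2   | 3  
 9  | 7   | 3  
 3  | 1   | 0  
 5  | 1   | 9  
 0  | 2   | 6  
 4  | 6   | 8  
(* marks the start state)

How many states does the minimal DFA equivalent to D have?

Every state is reachable, so we keep all 10.
Start with accepting vs non-accepting: {1,3,4,5,6,7,8,9} | {0,2}.
On input b, block {1,3,4,5,6,7,8,9} splits into {1,4,5,6,7,8,9} and {3}.
Split {1,4,5,6,7,8,9} by δ(·,b) → {1,4,5,6,7} and {8,9}.
On input b, block {1,4,5,6,7} splits into {4,5,7} and {1,6}.
Refine {0,2} on symbol b: members go to different blocks, giving {0} and {2}.
Stable partition: {4,5,7} | {0} | {3} | {8,9} | {1,6} | {2} — 6 equivalence classes.

6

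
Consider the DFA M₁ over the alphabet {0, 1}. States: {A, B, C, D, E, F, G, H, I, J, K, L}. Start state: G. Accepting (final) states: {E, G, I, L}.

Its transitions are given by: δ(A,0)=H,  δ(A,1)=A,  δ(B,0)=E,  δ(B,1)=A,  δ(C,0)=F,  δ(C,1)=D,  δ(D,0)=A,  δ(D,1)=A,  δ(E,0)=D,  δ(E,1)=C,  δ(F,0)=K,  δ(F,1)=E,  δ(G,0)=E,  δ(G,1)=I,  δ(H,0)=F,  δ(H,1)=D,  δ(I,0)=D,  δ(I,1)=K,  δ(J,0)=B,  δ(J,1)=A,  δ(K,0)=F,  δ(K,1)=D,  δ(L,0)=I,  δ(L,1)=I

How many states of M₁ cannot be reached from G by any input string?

Starting at G and following transitions, the reachable set is {A, C, D, E, F, G, H, I, K}. That leaves B, J, L unreachable — 3 in total.

3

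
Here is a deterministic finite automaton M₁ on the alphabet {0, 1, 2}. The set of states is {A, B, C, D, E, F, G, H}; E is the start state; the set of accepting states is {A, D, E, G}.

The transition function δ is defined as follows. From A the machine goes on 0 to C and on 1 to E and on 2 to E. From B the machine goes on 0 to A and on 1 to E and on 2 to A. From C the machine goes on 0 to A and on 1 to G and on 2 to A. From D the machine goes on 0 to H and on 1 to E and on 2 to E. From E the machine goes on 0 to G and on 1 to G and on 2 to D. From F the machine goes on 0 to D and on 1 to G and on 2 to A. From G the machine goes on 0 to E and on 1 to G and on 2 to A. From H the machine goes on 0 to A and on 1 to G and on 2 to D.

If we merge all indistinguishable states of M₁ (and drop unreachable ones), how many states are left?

Reachable states from the start: {A,C,D,E,G,H}. Unreachable: {B,F} — drop them.
Start with accepting vs non-accepting: {A,D,E,G} | {C,H}.
Refine {A,D,E,G} on symbol 0: members go to different blocks, giving {A,D} and {E,G}.
The partition is now stable with 3 blocks: {A,D} | {C,H} | {E,G}.

3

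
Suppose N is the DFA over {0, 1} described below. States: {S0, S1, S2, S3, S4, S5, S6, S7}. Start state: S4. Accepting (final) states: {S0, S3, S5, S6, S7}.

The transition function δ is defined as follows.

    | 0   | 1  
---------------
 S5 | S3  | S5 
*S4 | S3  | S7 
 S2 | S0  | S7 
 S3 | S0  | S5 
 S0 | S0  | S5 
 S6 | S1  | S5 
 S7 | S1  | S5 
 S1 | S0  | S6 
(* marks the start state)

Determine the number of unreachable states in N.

1

No path from S4 leads to S2; the other 7 states are all reachable.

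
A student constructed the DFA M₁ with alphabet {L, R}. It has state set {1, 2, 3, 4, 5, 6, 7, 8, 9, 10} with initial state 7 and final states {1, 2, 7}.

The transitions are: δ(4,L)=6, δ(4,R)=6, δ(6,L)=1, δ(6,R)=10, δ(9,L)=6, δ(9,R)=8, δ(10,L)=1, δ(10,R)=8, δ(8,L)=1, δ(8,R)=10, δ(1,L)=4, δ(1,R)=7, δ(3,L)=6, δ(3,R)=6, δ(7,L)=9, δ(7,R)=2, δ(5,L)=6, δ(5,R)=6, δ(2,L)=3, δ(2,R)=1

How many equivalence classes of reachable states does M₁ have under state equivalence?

3

States {5} cannot be reached from the start state, so discard them.
Start with accepting vs non-accepting: {1,2,7} | {3,4,6,8,9,10}.
On input L, block {3,4,6,8,9,10} splits into {3,4,9} and {6,8,10}.
The partition is now stable with 3 blocks: {1,2,7} | {3,4,9} | {6,8,10}.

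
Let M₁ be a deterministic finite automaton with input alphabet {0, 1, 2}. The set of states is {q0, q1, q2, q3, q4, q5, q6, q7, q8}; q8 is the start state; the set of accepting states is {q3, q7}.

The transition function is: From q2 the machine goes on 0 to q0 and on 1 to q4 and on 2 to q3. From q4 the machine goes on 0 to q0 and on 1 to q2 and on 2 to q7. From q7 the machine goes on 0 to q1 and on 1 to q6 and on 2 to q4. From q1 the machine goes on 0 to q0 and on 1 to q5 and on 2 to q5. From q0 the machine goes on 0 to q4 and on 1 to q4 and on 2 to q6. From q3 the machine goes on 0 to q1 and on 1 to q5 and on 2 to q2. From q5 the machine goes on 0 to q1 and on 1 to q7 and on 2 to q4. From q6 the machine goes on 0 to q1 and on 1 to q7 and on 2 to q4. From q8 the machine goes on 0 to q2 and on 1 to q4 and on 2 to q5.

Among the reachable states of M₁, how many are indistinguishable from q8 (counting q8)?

P0 = {q3,q7} | {q0,q1,q2,q4,q5,q6,q8}.
Refine {q0,q1,q2,q4,q5,q6,q8} on symbol 1: members go to different blocks, giving {q0,q1,q2,q4,q8} and {q5,q6}.
Split {q0,q1,q2,q4,q8} by δ(·,1) → {q0,q2,q4,q8} and {q1}.
Split {q0,q2,q4,q8} by δ(·,2) → {q0,q8} and {q2,q4}.
Stable partition: {q3,q7} | {q0,q8} | {q5,q6} | {q1} | {q2,q4} — 5 equivalence classes.
The equivalence class containing q8 is {q0,q8}, of size 2.

2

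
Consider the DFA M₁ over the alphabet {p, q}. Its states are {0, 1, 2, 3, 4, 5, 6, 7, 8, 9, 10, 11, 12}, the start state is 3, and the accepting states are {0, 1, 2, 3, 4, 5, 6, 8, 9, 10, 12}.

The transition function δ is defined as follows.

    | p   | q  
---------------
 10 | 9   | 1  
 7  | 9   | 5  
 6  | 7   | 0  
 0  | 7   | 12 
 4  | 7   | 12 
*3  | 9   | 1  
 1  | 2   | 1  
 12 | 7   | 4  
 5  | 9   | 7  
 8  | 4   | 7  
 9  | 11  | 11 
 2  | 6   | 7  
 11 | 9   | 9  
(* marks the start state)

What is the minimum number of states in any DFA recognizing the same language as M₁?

Reachable states from the start: {0,1,2,3,4,5,6,7,9,11,12}. Unreachable: {8,10} — drop them.
P0 = {0,1,2,3,4,5,6,9,12} | {7,11}.
Split {0,1,2,3,4,5,6,9,12} by δ(·,p) → {0,4,6,9,12} and {1,2,3,5}.
Split {0,4,6,9,12} by δ(·,q) → {0,4,6,12} and {9}.
Refine {7,11} on symbol q: members go to different blocks, giving {7} and {11}.
On input p, block {1,2,3,5} splits into {3,5} and {1} and {2}.
Refine {3,5} on symbol q: members go to different blocks, giving {3} and {5}.
Stable partition: {0,4,6,12} | {7} | {3} | {9} | {11} | {1} | {2} | {5} — 8 equivalence classes.

8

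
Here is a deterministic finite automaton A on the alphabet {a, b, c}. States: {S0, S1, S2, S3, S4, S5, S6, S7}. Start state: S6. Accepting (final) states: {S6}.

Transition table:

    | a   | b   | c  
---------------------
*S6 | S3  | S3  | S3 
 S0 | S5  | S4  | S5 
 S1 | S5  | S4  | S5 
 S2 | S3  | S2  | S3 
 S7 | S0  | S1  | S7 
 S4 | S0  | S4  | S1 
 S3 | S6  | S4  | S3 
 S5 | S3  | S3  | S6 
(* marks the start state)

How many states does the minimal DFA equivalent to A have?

5

States {S2,S7} cannot be reached from the start state, so discard them.
Start with accepting vs non-accepting: {S6} | {S0,S1,S3,S4,S5}.
Refine {S0,S1,S3,S4,S5} on symbol a: members go to different blocks, giving {S0,S1,S4,S5} and {S3}.
On input a, block {S0,S1,S4,S5} splits into {S0,S1,S4} and {S5}.
Refine {S0,S1,S4} on symbol a: members go to different blocks, giving {S0,S1} and {S4}.
Stable partition: {S6} | {S0,S1} | {S3} | {S5} | {S4} — 5 equivalence classes.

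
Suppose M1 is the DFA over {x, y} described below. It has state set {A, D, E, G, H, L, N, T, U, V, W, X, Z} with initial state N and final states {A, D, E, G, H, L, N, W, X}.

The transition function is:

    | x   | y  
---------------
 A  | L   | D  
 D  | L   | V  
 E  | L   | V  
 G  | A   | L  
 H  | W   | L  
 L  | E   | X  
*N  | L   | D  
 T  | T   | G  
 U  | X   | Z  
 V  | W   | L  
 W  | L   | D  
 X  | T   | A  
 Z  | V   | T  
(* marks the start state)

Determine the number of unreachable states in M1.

Starting at N and following transitions, the reachable set is {A, D, E, G, L, N, T, V, W, X}. That leaves H, U, Z unreachable — 3 in total.

3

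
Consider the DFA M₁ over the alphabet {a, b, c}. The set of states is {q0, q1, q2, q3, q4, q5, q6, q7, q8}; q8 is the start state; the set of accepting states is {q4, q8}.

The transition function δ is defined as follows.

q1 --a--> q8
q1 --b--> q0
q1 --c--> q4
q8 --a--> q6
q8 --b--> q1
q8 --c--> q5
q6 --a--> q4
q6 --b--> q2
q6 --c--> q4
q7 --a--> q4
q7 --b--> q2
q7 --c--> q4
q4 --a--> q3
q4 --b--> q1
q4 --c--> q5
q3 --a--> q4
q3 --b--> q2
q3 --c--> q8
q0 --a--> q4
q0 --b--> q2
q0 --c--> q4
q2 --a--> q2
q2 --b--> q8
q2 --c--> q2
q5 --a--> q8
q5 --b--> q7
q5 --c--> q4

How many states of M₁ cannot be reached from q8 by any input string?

0

Exploring from q8, all states are eventually visited, so none are unreachable.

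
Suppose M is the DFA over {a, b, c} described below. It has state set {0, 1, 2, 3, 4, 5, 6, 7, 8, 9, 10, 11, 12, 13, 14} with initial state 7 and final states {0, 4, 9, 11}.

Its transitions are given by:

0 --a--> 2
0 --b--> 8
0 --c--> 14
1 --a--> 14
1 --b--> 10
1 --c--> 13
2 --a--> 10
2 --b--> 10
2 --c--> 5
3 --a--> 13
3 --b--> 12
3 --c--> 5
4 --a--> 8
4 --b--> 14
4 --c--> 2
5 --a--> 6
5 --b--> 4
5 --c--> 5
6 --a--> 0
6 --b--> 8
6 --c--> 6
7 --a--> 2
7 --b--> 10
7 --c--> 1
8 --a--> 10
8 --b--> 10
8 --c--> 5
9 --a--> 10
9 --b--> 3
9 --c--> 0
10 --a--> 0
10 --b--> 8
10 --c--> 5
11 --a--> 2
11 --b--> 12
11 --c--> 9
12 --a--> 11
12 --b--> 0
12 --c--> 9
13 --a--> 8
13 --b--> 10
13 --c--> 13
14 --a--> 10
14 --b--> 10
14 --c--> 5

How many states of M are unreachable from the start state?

Starting at 7 and following transitions, the reachable set is {0, 1, 2, 4, 5, 6, 7, 8, 10, 13, 14}. That leaves 3, 9, 11, 12 unreachable — 4 in total.

4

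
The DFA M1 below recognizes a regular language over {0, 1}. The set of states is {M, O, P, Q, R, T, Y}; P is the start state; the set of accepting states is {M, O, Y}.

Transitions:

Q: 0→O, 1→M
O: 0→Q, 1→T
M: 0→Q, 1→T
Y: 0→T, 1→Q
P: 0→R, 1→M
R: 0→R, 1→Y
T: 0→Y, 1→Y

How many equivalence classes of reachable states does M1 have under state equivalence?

Initial partition by acceptance: {M,O,Y} | {P,Q,R,T}.
Refine {P,Q,R,T} on symbol 0: members go to different blocks, giving {Q,T} and {P,R}.
The partition is now stable with 3 blocks: {M,O,Y} | {Q,T} | {P,R}.

3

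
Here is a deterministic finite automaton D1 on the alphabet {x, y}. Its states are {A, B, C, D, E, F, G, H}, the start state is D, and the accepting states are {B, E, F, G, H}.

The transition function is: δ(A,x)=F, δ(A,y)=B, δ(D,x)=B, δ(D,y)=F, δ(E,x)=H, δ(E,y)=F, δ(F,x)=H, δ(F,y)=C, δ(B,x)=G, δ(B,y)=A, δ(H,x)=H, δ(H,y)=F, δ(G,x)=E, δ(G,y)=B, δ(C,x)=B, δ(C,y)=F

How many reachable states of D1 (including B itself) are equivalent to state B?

All states are reachable from the start state.
P0 = {B,E,F,G,H} | {A,C,D}.
Split {B,E,F,G,H} by δ(·,y) → {E,G,H} and {B,F}.
No further refinement is possible. Final partition (3 blocks): {E,G,H} | {A,C,D} | {B,F}.
The equivalence class containing B is {B,F}, of size 2.

2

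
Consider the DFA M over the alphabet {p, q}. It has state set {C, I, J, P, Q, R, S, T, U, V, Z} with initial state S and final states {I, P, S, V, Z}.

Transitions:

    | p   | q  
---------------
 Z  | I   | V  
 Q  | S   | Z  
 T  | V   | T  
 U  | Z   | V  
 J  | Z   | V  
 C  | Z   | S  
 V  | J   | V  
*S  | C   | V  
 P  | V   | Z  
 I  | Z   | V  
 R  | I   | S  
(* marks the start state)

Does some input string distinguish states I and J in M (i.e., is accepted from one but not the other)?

Reachable states from the start: {C,I,J,S,V,Z}. Unreachable: {P,Q,R,T,U} — drop them.
P0 = {I,S,V,Z} | {C,J}.
Split {I,S,V,Z} by δ(·,p) → {S,V} and {I,Z}.
No further refinement is possible. Final partition (3 blocks): {S,V} | {C,J} | {I,Z}.
I and J end up in different blocks, so they are distinguishable. For instance, the string 'ε' is accepted from only I.

Yes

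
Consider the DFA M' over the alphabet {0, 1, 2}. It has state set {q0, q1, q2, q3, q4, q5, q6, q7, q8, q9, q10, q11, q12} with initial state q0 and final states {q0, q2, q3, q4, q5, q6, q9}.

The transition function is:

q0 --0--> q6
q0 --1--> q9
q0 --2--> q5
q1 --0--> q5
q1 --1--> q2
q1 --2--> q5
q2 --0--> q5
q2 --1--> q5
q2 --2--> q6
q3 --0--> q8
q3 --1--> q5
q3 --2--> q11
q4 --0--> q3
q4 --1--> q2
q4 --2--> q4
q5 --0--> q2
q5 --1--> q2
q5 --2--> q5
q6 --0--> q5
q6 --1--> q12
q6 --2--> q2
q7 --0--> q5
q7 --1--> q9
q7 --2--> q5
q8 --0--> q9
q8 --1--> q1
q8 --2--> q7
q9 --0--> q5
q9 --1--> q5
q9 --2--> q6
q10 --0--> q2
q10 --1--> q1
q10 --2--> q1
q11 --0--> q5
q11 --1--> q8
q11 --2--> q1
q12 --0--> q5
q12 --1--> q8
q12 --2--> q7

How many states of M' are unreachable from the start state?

BFS from q0 reaches {q0, q1, q2, q5, q6, q7, q8, q9, q12}; the 4 state(s) q3, q4, q10, q11 are never visited.

4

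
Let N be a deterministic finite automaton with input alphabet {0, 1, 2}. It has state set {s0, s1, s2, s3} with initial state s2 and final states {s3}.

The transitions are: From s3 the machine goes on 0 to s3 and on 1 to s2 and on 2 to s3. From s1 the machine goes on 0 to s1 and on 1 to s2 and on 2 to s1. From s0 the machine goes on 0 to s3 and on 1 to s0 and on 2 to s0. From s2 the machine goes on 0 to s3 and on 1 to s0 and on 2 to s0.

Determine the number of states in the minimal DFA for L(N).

Reachable states from the start: {s0,s2,s3}. Unreachable: {s1} — drop them.
Initial partition by acceptance: {s3} | {s0,s2}.
The partition is now stable with 2 blocks: {s3} | {s0,s2}.

2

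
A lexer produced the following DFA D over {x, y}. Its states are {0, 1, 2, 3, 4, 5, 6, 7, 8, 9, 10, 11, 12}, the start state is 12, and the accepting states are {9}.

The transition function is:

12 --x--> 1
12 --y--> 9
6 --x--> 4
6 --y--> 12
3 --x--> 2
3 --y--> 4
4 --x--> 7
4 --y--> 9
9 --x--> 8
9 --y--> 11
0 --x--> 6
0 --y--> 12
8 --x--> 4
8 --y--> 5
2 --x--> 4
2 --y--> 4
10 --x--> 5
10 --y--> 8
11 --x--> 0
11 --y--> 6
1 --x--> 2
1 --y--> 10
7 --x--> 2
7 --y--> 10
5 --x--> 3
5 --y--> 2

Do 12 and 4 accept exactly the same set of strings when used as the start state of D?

Every state is reachable, so we keep all 13.
P0 = {9} | {0,1,2,3,4,5,6,7,8,10,11,12}.
Split {0,1,2,3,4,5,6,7,8,10,11,12} by δ(·,y) → {0,1,2,3,5,6,7,8,10,11} and {4,12}.
Refine {0,1,2,3,5,6,7,8,10,11} on symbol x: members go to different blocks, giving {0,1,3,5,7,10,11} and {2,6,8}.
On input x, block {0,1,3,5,7,10,11} splits into {0,1,3,7} and {5,10,11}.
Refine {0,1,3,7} on symbol y: members go to different blocks, giving {0,3} and {1,7}.
On input y, block {2,6,8} splits into {2,6} and {8}.
On input x, block {5,10,11} splits into {5,11} and {10}.
No further refinement is possible. Final partition (8 blocks): {9} | {0,3} | {4,12} | {2,6} | {5,11} | {1,7} | {8} | {10}.
12 and 4 lie in the same block of the stable partition, so they are equivalent — no string distinguishes them.

Yes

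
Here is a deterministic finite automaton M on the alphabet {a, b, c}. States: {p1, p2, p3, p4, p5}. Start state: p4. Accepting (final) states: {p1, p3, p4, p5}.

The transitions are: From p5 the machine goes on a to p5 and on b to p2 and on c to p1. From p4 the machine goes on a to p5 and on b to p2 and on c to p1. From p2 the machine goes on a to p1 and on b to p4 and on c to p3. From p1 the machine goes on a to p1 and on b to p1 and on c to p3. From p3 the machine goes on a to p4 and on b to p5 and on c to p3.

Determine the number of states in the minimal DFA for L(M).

Initial partition by acceptance: {p1,p3,p4,p5} | {p2}.
Refine {p1,p3,p4,p5} on symbol b: members go to different blocks, giving {p1,p3} and {p4,p5}.
On input a, block {p1,p3} splits into {p1} and {p3}.
No further refinement is possible. Final partition (4 blocks): {p1} | {p2} | {p4,p5} | {p3}.

4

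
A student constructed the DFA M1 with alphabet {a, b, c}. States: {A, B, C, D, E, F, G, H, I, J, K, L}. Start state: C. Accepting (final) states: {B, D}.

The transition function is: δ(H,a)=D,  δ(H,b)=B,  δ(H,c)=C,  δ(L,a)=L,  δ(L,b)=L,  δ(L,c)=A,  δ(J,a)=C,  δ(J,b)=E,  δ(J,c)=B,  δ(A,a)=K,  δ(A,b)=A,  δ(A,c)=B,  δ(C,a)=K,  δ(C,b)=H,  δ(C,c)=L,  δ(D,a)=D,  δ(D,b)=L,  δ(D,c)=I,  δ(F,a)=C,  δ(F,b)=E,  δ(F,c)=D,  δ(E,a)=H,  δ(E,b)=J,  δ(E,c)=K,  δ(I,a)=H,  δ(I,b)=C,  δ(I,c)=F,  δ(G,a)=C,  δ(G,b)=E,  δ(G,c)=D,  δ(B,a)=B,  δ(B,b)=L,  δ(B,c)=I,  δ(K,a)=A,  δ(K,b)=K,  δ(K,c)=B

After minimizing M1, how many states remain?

8

First remove the unreachable states {G}; 11 states remain.
Initial partition by acceptance: {B,D} | {A,C,E,F,H,I,J,K,L}.
Split {A,C,E,F,H,I,J,K,L} by δ(·,a) → {A,C,E,F,I,J,K,L} and {H}.
Refine {A,C,E,F,I,J,K,L} on symbol a: members go to different blocks, giving {A,C,F,J,K,L} and {E,I}.
Split {A,C,F,J,K,L} by δ(·,b) → {A,K,L} and {F,J} and {C}.
Refine {A,K,L} on symbol c: members go to different blocks, giving {A,K} and {L}.
On input b, block {E,I} splits into {E} and {I}.
No further refinement is possible. Final partition (8 blocks): {B,D} | {A,K} | {H} | {E} | {F,J} | {C} | {L} | {I}.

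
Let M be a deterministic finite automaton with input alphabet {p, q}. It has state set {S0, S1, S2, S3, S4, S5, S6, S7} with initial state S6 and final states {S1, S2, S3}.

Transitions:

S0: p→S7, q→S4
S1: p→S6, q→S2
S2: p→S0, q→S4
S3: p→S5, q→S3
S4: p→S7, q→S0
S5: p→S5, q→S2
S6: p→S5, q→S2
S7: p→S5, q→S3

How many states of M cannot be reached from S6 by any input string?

1

BFS from S6 reaches {S0, S2, S3, S4, S5, S6, S7}; the 1 state(s) S1 are never visited.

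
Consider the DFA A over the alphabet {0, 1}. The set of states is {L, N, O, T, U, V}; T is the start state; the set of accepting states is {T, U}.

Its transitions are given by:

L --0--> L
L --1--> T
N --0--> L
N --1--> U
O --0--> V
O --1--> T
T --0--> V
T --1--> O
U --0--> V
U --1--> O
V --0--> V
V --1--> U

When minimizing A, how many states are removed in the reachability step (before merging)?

BFS from T reaches {O, T, U, V}; the 2 state(s) L, N are never visited.

2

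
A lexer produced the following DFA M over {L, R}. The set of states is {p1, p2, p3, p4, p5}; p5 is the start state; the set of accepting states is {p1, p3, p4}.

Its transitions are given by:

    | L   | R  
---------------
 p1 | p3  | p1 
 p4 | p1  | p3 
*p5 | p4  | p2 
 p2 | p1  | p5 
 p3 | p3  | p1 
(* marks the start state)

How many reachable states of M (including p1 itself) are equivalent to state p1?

3

P0 = {p1,p3,p4} | {p2,p5}.
Stable partition: {p1,p3,p4} | {p2,p5} — 2 equivalence classes.
State p1 belongs to the block {p1,p3,p4}, which has 3 states.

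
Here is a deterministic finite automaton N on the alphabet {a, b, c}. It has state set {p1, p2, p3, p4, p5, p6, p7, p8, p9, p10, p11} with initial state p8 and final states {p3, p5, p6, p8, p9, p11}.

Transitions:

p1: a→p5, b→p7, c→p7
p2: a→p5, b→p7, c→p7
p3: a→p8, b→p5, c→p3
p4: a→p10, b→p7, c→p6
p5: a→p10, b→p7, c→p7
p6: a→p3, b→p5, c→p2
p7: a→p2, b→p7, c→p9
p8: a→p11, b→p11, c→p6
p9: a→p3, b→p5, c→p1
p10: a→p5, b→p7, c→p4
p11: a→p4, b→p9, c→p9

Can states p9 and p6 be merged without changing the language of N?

Yes

P0 = {p3,p5,p6,p8,p9,p11} | {p1,p2,p4,p7,p10}.
Split {p3,p5,p6,p8,p9,p11} by δ(·,a) → {p3,p6,p8,p9} and {p5,p11}.
Refine {p3,p6,p8,p9} on symbol a: members go to different blocks, giving {p3,p6,p9} and {p8}.
Split {p3,p6,p9} by δ(·,a) → {p6,p9} and {p3}.
Split {p1,p2,p4,p7,p10} by δ(·,a) → {p1,p2,p10} and {p4,p7}.
Split {p5,p11} by δ(·,a) → {p5} and {p11}.
No further refinement is possible. Final partition (7 blocks): {p6,p9} | {p1,p2,p10} | {p5} | {p8} | {p3} | {p4,p7} | {p11}.
p9 and p6 lie in the same block of the stable partition, so they are equivalent — no string distinguishes them.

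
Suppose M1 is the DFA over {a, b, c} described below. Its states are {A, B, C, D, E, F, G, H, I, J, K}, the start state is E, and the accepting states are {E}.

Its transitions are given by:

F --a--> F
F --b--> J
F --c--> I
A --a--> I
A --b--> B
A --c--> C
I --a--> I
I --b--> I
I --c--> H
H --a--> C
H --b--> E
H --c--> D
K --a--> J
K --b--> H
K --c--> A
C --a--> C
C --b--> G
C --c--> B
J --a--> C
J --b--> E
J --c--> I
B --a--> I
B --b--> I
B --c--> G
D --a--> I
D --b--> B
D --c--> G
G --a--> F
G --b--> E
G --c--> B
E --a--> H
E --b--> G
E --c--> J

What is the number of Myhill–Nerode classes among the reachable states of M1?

4

Reachable states from the start: {B,C,D,E,F,G,H,I,J}. Unreachable: {A,K} — drop them.
Start with accepting vs non-accepting: {E} | {B,C,D,F,G,H,I,J}.
Split {B,C,D,F,G,H,I,J} by δ(·,b) → {B,C,D,F,I} and {G,H,J}.
Refine {B,C,D,F,I} on symbol b: members go to different blocks, giving {B,D,I} and {C,F}.
The partition is now stable with 4 blocks: {E} | {B,D,I} | {G,H,J} | {C,F}.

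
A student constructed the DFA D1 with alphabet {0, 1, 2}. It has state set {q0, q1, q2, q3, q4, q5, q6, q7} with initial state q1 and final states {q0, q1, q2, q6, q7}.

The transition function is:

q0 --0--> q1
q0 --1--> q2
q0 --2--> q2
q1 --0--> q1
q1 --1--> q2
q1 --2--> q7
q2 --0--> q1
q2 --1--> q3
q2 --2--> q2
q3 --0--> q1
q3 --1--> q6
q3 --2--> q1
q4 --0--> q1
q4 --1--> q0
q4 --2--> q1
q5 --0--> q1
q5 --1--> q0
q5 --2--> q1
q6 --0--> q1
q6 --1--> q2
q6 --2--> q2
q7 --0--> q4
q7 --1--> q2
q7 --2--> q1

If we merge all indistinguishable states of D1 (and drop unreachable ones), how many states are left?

First remove the unreachable states {q5}; 7 states remain.
Initial partition by acceptance: {q0,q1,q2,q6,q7} | {q3,q4}.
Refine {q0,q1,q2,q6,q7} on symbol 0: members go to different blocks, giving {q0,q1,q2,q6} and {q7}.
On input 1, block {q0,q1,q2,q6} splits into {q0,q1,q6} and {q2}.
Split {q0,q1,q6} by δ(·,2) → {q0,q6} and {q1}.
The partition is now stable with 5 blocks: {q0,q6} | {q3,q4} | {q7} | {q2} | {q1}.

5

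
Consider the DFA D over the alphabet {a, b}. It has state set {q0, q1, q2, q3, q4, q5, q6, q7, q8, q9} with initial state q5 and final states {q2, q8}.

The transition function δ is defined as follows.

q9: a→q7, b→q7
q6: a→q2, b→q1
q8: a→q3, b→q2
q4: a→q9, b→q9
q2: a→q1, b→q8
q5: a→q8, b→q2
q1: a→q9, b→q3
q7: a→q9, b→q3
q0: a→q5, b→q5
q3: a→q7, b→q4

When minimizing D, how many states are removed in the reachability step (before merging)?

Starting at q5 and following transitions, the reachable set is {q1, q2, q3, q4, q5, q7, q8, q9}. That leaves q0, q6 unreachable — 2 in total.

2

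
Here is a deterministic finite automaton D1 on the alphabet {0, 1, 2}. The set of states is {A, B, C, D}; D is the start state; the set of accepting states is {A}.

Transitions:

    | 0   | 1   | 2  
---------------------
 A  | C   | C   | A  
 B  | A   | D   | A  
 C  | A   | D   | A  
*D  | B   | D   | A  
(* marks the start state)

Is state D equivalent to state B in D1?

All states are reachable from the start state.
Initial partition by acceptance: {A} | {B,C,D}.
On input 0, block {B,C,D} splits into {B,C} and {D}.
The partition is now stable with 3 blocks: {A} | {B,C} | {D}.
D and B end up in different blocks, so they are distinguishable. For instance, the string '0' is accepted from only B.

No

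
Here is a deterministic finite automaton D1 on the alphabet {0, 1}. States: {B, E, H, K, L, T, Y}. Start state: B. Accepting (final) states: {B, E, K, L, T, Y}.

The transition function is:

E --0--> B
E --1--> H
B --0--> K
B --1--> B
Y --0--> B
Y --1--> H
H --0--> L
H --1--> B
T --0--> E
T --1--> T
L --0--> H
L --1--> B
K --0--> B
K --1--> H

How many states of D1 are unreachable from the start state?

BFS from B reaches {B, H, K, L}; the 3 state(s) E, T, Y are never visited.

3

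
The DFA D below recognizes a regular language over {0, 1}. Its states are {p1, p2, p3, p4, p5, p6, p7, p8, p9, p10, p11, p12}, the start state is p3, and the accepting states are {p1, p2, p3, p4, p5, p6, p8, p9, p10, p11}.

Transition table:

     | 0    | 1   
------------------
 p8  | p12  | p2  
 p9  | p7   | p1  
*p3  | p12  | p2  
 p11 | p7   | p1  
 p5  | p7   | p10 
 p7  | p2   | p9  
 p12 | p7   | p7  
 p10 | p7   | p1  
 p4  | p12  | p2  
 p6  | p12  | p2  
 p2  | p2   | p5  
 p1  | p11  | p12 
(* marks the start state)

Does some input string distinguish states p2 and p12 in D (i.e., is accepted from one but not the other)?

States {p4,p6,p8} cannot be reached from the start state, so discard them.
P0 = {p1,p2,p3,p5,p9,p10,p11} | {p7,p12}.
On input 0, block {p1,p2,p3,p5,p9,p10,p11} splits into {p3,p5,p9,p10,p11} and {p1,p2}.
Refine {p3,p5,p9,p10,p11} on symbol 1: members go to different blocks, giving {p3,p9,p10,p11} and {p5}.
Refine {p7,p12} on symbol 0: members go to different blocks, giving {p7} and {p12}.
On input 0, block {p3,p9,p10,p11} splits into {p9,p10,p11} and {p3}.
Split {p1,p2} by δ(·,0) → {p1} and {p2}.
Stable partition: {p9,p10,p11} | {p7} | {p1} | {p5} | {p12} | {p3} | {p2} — 7 equivalence classes.
p2 and p12 end up in different blocks, so they are distinguishable. For instance, the string 'ε' is accepted from only p2.

Yes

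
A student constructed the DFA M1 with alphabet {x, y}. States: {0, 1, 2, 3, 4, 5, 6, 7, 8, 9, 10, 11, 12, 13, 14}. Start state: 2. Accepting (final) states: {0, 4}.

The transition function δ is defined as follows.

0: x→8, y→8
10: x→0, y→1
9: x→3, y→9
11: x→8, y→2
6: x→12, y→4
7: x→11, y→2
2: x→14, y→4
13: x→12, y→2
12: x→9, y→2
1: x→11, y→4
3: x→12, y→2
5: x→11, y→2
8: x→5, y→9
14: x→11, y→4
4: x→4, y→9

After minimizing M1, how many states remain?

6

First remove the unreachable states {0,1,6,7,10,13}; 9 states remain.
Start with accepting vs non-accepting: {4} | {2,3,5,8,9,11,12,14}.
On input y, block {2,3,5,8,9,11,12,14} splits into {3,5,8,9,11,12} and {2,14}.
Refine {3,5,8,9,11,12} on symbol y: members go to different blocks, giving {3,5,11,12} and {8,9}.
Refine {3,5,11,12} on symbol x: members go to different blocks, giving {3,5} and {11,12}.
Refine {2,14} on symbol x: members go to different blocks, giving {2} and {14}.
No further refinement is possible. Final partition (6 blocks): {4} | {3,5} | {2} | {8,9} | {11,12} | {14}.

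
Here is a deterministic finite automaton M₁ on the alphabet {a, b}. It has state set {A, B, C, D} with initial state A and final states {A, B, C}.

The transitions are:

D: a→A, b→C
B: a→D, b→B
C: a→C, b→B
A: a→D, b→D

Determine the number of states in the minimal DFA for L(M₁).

4

Start with accepting vs non-accepting: {A,B,C} | {D}.
Split {A,B,C} by δ(·,a) → {A,B} and {C}.
Split {A,B} by δ(·,b) → {A} and {B}.
Stable partition: {A} | {D} | {C} | {B} — 4 equivalence classes.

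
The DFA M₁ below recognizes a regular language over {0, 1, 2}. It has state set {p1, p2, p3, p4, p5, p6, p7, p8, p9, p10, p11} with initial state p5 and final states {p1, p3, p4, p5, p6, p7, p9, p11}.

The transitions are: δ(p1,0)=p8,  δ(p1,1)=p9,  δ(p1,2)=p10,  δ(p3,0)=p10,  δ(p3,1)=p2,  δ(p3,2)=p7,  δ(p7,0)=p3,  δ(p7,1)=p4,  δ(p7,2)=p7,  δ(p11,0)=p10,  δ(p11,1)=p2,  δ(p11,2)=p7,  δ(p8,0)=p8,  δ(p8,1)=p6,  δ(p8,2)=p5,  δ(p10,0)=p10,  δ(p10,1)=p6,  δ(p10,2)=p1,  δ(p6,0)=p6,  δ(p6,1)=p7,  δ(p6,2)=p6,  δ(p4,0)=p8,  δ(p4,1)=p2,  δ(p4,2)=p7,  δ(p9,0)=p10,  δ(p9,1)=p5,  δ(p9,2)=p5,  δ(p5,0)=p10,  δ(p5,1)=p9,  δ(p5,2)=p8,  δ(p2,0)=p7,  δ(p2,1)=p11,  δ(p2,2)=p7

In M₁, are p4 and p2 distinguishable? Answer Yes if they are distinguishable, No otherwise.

Yes

Start with accepting vs non-accepting: {p1,p3,p4,p5,p6,p7,p9,p11} | {p2,p8,p10}.
On input 0, block {p1,p3,p4,p5,p6,p7,p9,p11} splits into {p1,p3,p4,p5,p9,p11} and {p6,p7}.
On input 1, block {p1,p3,p4,p5,p9,p11} splits into {p1,p5,p9} and {p3,p4,p11}.
Split {p1,p5,p9} by δ(·,2) → {p1,p5} and {p9}.
On input 0, block {p2,p8,p10} splits into {p8,p10} and {p2}.
On input 0, block {p6,p7} splits into {p6} and {p7}.
The partition is now stable with 7 blocks: {p1,p5} | {p8,p10} | {p6} | {p3,p4,p11} | {p9} | {p2} | {p7}.
p4 and p2 end up in different blocks, so they are distinguishable. For instance, the string 'ε' is accepted from only p4.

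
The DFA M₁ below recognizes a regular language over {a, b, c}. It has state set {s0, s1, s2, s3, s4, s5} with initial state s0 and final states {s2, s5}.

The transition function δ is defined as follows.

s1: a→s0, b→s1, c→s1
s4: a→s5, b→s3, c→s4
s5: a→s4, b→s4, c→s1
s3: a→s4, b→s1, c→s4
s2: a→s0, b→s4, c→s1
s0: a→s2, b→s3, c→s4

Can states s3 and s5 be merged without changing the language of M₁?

No

Initial partition by acceptance: {s2,s5} | {s0,s1,s3,s4}.
On input a, block {s0,s1,s3,s4} splits into {s0,s4} and {s1,s3}.
On input c, block {s1,s3} splits into {s1} and {s3}.
Stable partition: {s2,s5} | {s0,s4} | {s1} | {s3} — 4 equivalence classes.
s3 and s5 end up in different blocks, so they are distinguishable. For instance, the string 'ε' is accepted from only s5.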